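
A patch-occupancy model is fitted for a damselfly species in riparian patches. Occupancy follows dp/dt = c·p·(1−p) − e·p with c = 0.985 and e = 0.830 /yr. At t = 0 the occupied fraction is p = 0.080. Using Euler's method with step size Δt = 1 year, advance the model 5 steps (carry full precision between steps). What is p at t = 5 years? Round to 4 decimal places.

0.1093

Update rule: p ← p + [c·p·(1−p) − e·p]·Δt with Δt = 1.
t = 1: p = 0.08000 + (+0.00610) = 0.08610
t = 2: p = 0.08610 + (+0.00604) = 0.09214
t = 3: p = 0.09214 + (+0.00592) = 0.09806
t = 4: p = 0.09806 + (+0.00573) = 0.10379
t = 5: p = 0.10379 + (+0.00548) = 0.10926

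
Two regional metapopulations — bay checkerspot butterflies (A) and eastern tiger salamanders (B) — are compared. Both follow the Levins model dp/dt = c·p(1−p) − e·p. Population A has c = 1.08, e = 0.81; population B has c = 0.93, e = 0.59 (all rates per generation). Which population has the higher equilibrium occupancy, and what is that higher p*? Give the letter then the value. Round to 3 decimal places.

B, 0.366

A: p*_A = 1 − 0.81/1.08 = 0.2500.
B: p*_B = 1 − 0.59/0.93 = 0.3656.
B is higher at 0.3656.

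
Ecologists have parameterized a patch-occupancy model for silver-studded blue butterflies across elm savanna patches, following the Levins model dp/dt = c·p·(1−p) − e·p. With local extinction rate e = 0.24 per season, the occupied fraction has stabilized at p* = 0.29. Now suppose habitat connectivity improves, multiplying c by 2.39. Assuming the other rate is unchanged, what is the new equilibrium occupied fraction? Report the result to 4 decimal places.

0.7029

Balance c(1−p*) = e gives c = e/(1 − 0.29000) = 0.24/0.71000 = 0.33803.
New p* = 1 − e/c = 1 − 0.24000/0.80789 = 0.70293.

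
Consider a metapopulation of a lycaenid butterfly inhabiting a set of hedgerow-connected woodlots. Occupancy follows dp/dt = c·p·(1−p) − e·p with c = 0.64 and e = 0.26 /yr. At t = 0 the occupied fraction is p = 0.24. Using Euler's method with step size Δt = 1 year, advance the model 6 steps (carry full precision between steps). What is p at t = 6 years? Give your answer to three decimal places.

0.526

Update rule: p ← p + [c·p·(1−p) − e·p]·Δt with Δt = 1.
  1  |  dp/dt·Δt = +0.054336  |  p_1 = 0.294336
  2  |  dp/dt·Δt = +0.056402  |  p_2 = 0.350738
  3  |  dp/dt·Δt = +0.054549  |  p_3 = 0.405288
  4  |  dp/dt·Δt = +0.048884  |  p_4 = 0.454172
  5  |  dp/dt·Δt = +0.040571  |  p_5 = 0.494743
  6  |  dp/dt·Δt = +0.031349  |  p_6 = 0.526092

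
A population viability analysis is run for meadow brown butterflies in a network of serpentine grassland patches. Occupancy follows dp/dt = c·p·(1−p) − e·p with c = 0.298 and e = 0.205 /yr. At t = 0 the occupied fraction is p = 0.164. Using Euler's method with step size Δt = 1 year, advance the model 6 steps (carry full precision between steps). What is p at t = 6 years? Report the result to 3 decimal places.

Update rule: p ← p + [c·p·(1−p) − e·p]·Δt with Δt = 1.
step 1: Δp = +0.00724, p = 0.17124
step 2: Δp = +0.00719, p = 0.17842
step 3: Δp = +0.00711, p = 0.18553
step 4: Δp = +0.00700, p = 0.19253
step 5: Δp = +0.00686, p = 0.19939
step 6: Δp = +0.00670, p = 0.20608

0.206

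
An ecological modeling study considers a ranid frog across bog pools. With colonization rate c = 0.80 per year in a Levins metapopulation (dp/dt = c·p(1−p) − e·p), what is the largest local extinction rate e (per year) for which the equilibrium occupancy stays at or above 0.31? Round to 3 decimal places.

0.552

1 − e/c ≥ 0.31 ⇒ e ≤ c(1 − 0.31) = 0.80 × 0.6900.
e_max = 0.5520.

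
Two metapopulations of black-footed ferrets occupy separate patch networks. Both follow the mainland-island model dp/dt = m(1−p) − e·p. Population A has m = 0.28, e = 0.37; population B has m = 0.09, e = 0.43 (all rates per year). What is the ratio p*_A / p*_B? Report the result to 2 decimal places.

A: p*_A = m/(m+e) = 0.28/0.6500 = 0.4308.
B: p*_B = 0.09/0.5200 = 0.1731.
p*_A / p*_B = 0.4308/0.1731 = 2.4889.

2.49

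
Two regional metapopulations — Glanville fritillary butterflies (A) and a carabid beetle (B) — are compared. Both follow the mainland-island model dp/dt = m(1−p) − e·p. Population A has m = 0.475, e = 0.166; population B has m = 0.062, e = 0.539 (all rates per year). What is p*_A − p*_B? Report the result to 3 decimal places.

0.638

A: p*_A = m/(m+e) = 0.475/0.6410 = 0.7410.
B: p*_B = 0.062/0.6010 = 0.1032.
p*_A − p*_B = 0.7410 − 0.1032 = 0.6379.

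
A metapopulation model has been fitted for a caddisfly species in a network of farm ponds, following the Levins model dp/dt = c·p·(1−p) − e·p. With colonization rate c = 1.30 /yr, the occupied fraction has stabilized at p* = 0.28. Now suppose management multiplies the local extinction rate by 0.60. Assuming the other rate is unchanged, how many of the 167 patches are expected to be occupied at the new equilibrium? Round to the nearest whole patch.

95

Balance c(1−p*) = e gives e = 1.30×(1 − 0.28000) = 0.93600.
New p* = 1 − e/c = 1 − 0.56160/1.30000 = 0.56800.
Expected occupied = 167 × 0.56800 = 94.86 ≈ 95.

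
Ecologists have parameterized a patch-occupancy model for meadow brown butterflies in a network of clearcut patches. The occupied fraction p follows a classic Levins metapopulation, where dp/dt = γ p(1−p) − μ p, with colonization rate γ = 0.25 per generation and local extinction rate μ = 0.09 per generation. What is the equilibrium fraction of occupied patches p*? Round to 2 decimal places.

Setting dp/dt = 0 and dividing through by p* gives γ·(1−p*) = μ.
So p* = 1 − μ/γ = 1 − 0.09/0.25 = 1 − 0.3600 = 0.6400.

0.64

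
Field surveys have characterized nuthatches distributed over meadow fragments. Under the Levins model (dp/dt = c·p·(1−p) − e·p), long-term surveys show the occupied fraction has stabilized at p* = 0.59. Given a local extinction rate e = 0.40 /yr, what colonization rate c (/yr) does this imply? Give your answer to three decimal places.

At equilibrium c(1−p*) = e, so c = e/(1−p*).
c = 0.40/(1 − 0.59) = 0.40/0.4100 = 0.9756.

0.976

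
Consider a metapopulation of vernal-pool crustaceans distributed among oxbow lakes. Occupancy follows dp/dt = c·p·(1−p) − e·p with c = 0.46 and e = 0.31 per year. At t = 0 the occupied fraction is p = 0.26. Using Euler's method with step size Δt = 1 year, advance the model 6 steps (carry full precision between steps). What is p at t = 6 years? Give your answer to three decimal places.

Update rule: p ← p + [c·p·(1−p) − e·p]·Δt with Δt = 1.
p: 0.26000 → 0.26790  (Δp = +0.00790)
p: 0.26790 → 0.27507  (Δp = +0.00717)
p: 0.27507 → 0.28153  (Δp = +0.00645)
p: 0.28153 → 0.28730  (Δp = +0.00577)
p: 0.28730 → 0.29243  (Δp = +0.00513)
p: 0.29243 → 0.29695  (Δp = +0.00453)

0.297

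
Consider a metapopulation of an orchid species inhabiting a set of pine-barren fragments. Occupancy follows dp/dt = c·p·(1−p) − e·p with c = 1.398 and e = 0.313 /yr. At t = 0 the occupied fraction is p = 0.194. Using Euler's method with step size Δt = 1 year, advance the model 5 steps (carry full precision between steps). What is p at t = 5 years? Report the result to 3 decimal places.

0.776

Update rule: p ← p + [c·p·(1−p) − e·p]·Δt with Δt = 1.
t = 1: p = 0.19400 + (+0.15787) = 0.35187
t = 2: p = 0.35187 + (+0.20869) = 0.56056
t = 3: p = 0.56056 + (+0.16892) = 0.72948
t = 4: p = 0.72948 + (+0.04755) = 0.77703
t = 5: p = 0.77703 + (-0.00100) = 0.77603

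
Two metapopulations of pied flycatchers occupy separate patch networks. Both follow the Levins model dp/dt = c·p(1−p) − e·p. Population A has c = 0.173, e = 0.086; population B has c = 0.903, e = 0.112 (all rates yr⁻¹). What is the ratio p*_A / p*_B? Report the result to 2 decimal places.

A: p*_A = 1 − 0.086/0.173 = 0.5029.
B: p*_B = 1 − 0.112/0.903 = 0.8760.
p*_A / p*_B = 0.5029/0.8760 = 0.5741.

0.57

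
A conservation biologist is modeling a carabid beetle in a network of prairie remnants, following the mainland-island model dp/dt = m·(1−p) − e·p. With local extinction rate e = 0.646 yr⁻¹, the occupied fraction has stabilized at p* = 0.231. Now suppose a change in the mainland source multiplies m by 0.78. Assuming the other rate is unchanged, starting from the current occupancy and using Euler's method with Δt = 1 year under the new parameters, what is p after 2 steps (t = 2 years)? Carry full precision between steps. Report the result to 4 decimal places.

Balance m(1−p*) = e·p* gives m = e·p*/(1−p*) = 0.646×0.23100/0.76900 = 0.19405.
Starting from p₀ = 0.23100; update p ← p + (dp/dt)·Δt with the new parameters.
p: 0.23100 → 0.19817  (Δp = -0.03283)
p: 0.19817 → 0.19152  (Δp = -0.00665)

0.1915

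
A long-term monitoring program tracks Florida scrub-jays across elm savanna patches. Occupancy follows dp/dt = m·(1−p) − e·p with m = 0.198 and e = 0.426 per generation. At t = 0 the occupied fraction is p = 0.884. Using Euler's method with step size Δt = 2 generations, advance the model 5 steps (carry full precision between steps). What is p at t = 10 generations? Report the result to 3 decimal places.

0.317

Update rule: p ← p + [m·(1−p) − e·p]·Δt with Δt = 2.
t = 2: p = 0.88400 + (-0.70723) = 0.17677
t = 4: p = 0.17677 + (+0.17539) = 0.35216
t = 6: p = 0.35216 + (-0.04350) = 0.30866
t = 8: p = 0.30866 + (+0.01079) = 0.31945
t = 10: p = 0.31945 + (-0.00268) = 0.31678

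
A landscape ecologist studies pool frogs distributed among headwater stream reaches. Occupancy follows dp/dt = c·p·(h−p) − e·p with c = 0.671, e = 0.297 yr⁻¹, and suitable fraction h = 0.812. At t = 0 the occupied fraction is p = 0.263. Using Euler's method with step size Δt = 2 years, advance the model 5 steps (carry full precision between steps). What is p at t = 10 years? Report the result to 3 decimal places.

0.363

Update rule: p ← p + [c·p·(h−p) − e·p]·Δt with Δt = 2.
t = 2: p = 0.26300 + (+0.03755) = 0.30055
t = 4: p = 0.30055 + (+0.02776) = 0.32831
t = 6: p = 0.32831 + (+0.01809) = 0.34640
t = 8: p = 0.34640 + (+0.01068) = 0.35708
t = 10: p = 0.35708 + (+0.00589) = 0.36297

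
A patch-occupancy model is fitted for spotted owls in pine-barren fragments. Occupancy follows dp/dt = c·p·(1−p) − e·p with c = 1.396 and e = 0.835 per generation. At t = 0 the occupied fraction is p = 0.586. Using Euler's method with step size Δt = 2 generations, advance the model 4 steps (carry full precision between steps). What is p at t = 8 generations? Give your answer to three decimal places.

Update rule: p ← p + [c·p·(1−p) − e·p]·Δt with Δt = 2.
  1  |  dp/dt·Δt = -0.301270  |  p_1 = 0.284730
  2  |  dp/dt·Δt = +0.093116  |  p_2 = 0.377847
  3  |  dp/dt·Δt = +0.025336  |  p_3 = 0.403182
  4  |  dp/dt·Δt = -0.001485  |  p_4 = 0.401697

0.402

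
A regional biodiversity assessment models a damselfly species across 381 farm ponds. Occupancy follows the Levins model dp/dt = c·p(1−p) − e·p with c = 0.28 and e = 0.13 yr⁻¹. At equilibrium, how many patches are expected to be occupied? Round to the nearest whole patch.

p* = 1 − e/c = 1 − 0.13/0.28 = 0.5357.
Expected occupied patches = N × p* = 381 × 0.5357 = 204.11 ≈ 204.

204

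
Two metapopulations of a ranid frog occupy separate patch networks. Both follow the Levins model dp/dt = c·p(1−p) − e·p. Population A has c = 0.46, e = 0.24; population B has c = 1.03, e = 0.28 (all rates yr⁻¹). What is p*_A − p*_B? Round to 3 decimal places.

-0.250

A: p*_A = 1 − 0.24/0.46 = 0.4783.
B: p*_B = 1 − 0.28/1.03 = 0.7282.
p*_A − p*_B = 0.4783 − 0.7282 = -0.2499.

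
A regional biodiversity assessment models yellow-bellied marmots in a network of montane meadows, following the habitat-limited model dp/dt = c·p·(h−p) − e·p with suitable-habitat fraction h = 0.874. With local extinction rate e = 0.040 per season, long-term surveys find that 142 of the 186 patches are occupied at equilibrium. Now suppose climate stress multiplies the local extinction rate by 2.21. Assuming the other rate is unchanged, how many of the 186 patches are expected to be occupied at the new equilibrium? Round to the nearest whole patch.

117

Observed p* = 142/186 = 0.76344.
Balance c(h−p*) = e gives c = e/(0.874 − 0.76344) = 0.040/0.11056 = 0.36179.
New p* = 0.874 − e/c = 0.874 − 0.08840/0.36179 = 0.62966.
Expected occupied = 186 × 0.62966 = 117.12 ≈ 117.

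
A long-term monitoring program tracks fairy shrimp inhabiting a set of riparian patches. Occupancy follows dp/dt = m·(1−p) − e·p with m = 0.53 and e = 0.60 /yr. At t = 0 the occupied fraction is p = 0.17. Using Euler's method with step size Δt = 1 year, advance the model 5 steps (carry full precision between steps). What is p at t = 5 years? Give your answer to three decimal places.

Update rule: p ← p + [m·(1−p) − e·p]·Δt with Δt = 1.
t = 1: p = 0.17000 + (+0.33790) = 0.50790
t = 2: p = 0.50790 + (-0.04393) = 0.46397
t = 3: p = 0.46397 + (+0.00571) = 0.46968
t = 4: p = 0.46968 + (-0.00074) = 0.46894
t = 5: p = 0.46894 + (+0.00010) = 0.46904

0.469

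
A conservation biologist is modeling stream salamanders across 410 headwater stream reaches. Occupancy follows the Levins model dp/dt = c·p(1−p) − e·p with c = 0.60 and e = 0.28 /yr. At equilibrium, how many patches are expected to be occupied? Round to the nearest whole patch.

219

p* = 1 − e/c = 1 − 0.28/0.60 = 0.5333.
Expected occupied patches = N × p* = 410 × 0.5333 = 218.67 ≈ 219.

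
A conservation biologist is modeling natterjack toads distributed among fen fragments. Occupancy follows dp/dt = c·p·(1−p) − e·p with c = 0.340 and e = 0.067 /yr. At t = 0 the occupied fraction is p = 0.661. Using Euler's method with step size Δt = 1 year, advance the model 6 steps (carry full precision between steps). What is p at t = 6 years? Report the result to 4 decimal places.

Update rule: p ← p + [c·p·(1−p) − e·p]·Δt with Δt = 1.
  1  |  dp/dt·Δt = +0.031900  |  p_1 = 0.692900
  2  |  dp/dt·Δt = +0.025924  |  p_2 = 0.718824
  3  |  dp/dt·Δt = +0.020558  |  p_3 = 0.739382
  4  |  dp/dt·Δt = +0.015978  |  p_4 = 0.755360
  5  |  dp/dt·Δt = +0.012220  |  p_5 = 0.767580
  6  |  dp/dt·Δt = +0.009228  |  p_6 = 0.776809

0.7768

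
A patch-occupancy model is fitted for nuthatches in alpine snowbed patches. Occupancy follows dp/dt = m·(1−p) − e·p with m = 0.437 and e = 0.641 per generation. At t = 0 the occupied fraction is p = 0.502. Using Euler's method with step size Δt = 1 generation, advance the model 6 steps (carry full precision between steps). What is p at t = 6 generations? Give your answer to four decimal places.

Update rule: p ← p + [m·(1−p) − e·p]·Δt with Δt = 1.
step 1: Δp = -0.10416, p = 0.39784
step 2: Δp = +0.00812, p = 0.40597
step 3: Δp = -0.00063, p = 0.40533
step 4: Δp = +0.00005, p = 0.40538
step 5: Δp = -0.00000, p = 0.40538
step 6: Δp = +0.00000, p = 0.40538

0.4054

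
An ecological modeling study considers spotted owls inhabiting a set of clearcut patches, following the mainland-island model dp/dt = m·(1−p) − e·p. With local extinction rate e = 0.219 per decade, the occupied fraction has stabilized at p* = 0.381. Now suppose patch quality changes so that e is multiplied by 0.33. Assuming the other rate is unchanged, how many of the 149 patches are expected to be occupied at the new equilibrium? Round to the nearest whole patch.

Balance m(1−p*) = e·p* gives m = e·p*/(1−p*) = 0.219×0.38100/0.61900 = 0.13480.
New p* = m/(m+e) = 0.13480/(0.13480+0.07227) = 0.65099.
Expected occupied = 149 × 0.65099 = 97.00 ≈ 97.

97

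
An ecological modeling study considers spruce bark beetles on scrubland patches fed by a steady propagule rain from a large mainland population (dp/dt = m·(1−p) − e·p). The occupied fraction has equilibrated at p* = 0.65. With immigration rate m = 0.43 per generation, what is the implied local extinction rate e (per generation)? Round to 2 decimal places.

0.23

At equilibrium m(1−p*) = e·p*, so e = m(1−p*)/p*.
e = 0.43 × 0.3500 / 0.65 = 0.2315.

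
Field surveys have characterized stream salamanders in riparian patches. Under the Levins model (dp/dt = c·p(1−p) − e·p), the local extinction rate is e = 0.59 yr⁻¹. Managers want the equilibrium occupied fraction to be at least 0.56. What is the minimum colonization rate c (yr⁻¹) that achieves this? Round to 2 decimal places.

p* = 1 − e/c ≥ 0.56 requires e/c ≤ 0.4400, i.e. c ≥ e/0.4400.
c_min = 0.59/0.4400 = 1.3409.

1.34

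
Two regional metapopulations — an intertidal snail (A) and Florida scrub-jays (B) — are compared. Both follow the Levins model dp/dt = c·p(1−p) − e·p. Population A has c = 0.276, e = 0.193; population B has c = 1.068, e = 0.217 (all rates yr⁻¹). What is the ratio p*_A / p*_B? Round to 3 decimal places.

0.377

A: p*_A = 1 − 0.193/0.276 = 0.3007.
B: p*_B = 1 − 0.217/1.068 = 0.7968.
p*_A / p*_B = 0.3007/0.7968 = 0.3774.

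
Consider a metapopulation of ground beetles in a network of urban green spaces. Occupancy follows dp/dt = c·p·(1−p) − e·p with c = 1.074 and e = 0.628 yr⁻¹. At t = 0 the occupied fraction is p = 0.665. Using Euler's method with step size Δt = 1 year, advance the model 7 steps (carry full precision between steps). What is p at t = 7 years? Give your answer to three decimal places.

Update rule: p ← p + [c·p·(1−p) − e·p]·Δt with Δt = 1.
  1  |  dp/dt·Δt = -0.178360  |  p_1 = 0.486640
  2  |  dp/dt·Δt = -0.037302  |  p_2 = 0.449339
  3  |  dp/dt·Δt = -0.016441  |  p_3 = 0.432897
  4  |  dp/dt·Δt = -0.008196  |  p_4 = 0.424702
  5  |  dp/dt·Δt = -0.004302  |  p_5 = 0.420400
  6  |  dp/dt·Δt = -0.002316  |  p_6 = 0.418084
  7  |  dp/dt·Δt = -0.001263  |  p_7 = 0.416820

0.417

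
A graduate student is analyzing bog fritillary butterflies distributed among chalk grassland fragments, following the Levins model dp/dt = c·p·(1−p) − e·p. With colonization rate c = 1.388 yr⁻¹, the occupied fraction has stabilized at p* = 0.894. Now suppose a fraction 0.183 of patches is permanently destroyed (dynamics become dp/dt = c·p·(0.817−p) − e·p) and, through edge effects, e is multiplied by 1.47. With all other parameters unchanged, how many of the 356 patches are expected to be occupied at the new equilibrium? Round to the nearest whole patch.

235

Balance c(1−p*) = e gives e = 1.388×(1 − 0.89400) = 0.14713.
New p* = 0.817 − e/c = 0.817 − 0.21628/1.38800 = 0.66118.
Expected occupied = 356 × 0.66118 = 235.38 ≈ 235.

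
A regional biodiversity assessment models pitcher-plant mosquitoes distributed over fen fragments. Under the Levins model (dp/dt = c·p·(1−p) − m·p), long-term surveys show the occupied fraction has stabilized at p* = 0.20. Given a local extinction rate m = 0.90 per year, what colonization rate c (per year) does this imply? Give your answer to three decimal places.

1.125

At equilibrium c(1−p*) = m, so c = m/(1−p*).
c = 0.90/(1 − 0.20) = 0.90/0.8000 = 1.1250.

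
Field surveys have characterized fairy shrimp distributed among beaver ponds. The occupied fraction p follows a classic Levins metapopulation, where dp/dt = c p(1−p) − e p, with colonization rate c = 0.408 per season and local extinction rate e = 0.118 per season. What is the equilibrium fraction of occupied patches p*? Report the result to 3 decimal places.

Setting dp/dt = 0 and dividing through by p* gives c·(1−p*) = e.
So p* = 1 − e/c = 1 − 0.118/0.408 = 1 − 0.2892 = 0.7108.

0.711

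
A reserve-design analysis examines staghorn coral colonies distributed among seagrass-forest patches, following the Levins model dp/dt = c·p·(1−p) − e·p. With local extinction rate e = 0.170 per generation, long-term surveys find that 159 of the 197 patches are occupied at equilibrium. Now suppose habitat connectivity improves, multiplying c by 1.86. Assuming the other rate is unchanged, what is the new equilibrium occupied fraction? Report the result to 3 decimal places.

0.896

Observed p* = 159/197 = 0.80711.
Balance c(1−p*) = e gives c = e/(1 − 0.80711) = 0.170/0.19289 = 0.88133.
New p* = 1 − e/c = 1 − 0.17000/1.63927 = 0.89630.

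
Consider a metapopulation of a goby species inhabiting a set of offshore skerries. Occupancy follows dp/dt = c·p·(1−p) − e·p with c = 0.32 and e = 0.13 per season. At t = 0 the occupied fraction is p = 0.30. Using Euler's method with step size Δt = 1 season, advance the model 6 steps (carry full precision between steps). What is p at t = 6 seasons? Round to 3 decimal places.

0.455

Update rule: p ← p + [c·p·(1−p) − e·p]·Δt with Δt = 1.
step 1: Δp = +0.02820, p = 0.32820
step 2: Δp = +0.02789, p = 0.35609
step 3: Δp = +0.02708, p = 0.38317
step 4: Δp = +0.02582, p = 0.40899
step 5: Δp = +0.02418, p = 0.43317
step 6: Δp = +0.02226, p = 0.45543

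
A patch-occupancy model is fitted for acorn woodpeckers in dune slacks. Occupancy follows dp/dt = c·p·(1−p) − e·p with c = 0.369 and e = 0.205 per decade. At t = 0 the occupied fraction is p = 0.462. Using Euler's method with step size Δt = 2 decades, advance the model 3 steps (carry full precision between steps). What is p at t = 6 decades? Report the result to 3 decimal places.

0.450

Update rule: p ← p + [c·p·(1−p) − e·p]·Δt with Δt = 2.
t = 2: p = 0.46200 + (-0.00599) = 0.45601
t = 4: p = 0.45601 + (-0.00389) = 0.45212
t = 6: p = 0.45212 + (-0.00256) = 0.44956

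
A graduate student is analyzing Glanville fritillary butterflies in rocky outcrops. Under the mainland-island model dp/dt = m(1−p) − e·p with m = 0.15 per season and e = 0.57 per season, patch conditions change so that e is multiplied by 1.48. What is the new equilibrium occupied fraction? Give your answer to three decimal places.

0.151

Before: p* = 0.15/(0.15+0.57) = 0.2083.
After: m = 0.15, e = 0.8436; p* = 0.15/0.9936 = 0.1510.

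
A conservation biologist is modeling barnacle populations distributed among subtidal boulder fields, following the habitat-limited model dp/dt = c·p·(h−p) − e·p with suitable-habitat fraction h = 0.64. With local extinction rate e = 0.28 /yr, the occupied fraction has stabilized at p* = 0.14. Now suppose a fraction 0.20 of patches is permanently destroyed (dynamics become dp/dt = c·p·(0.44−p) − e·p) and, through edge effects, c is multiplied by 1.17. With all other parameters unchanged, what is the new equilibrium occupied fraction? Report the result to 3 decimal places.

Balance c(h−p*) = e gives c = e/(0.64 − 0.14000) = 0.28/0.50000 = 0.56000.
New p* = 0.44 − e/c = 0.44 − 0.28000/0.65520 = 0.01265.

0.013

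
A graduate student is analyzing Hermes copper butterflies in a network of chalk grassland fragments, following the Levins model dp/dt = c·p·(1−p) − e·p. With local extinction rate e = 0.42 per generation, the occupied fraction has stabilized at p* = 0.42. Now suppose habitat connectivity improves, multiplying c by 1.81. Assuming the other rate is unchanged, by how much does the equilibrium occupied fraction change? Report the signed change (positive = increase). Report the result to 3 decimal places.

Balance c(1−p*) = e gives c = e/(1 − 0.42000) = 0.42/0.58000 = 0.72414.
New p* = 1 − e/c = 1 − 0.42000/1.31069 = 0.67956.
Δp* = 0.67956 − 0.42000 = +0.25956.

0.260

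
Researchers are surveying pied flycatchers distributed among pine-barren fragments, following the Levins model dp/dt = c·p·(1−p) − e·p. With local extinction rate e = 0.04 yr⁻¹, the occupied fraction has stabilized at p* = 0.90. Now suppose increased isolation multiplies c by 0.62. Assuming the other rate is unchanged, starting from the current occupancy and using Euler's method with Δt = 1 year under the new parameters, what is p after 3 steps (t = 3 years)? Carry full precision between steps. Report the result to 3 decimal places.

0.868

Balance c(1−p*) = e gives c = e/(1 − 0.90000) = 0.04/0.10000 = 0.40000.
Starting from p₀ = 0.90000; update p ← p + (dp/dt)·Δt with the new parameters.
step 1: Δp = -0.01368, p = 0.88632
step 2: Δp = -0.01047, p = 0.87585
step 3: Δp = -0.00807, p = 0.86779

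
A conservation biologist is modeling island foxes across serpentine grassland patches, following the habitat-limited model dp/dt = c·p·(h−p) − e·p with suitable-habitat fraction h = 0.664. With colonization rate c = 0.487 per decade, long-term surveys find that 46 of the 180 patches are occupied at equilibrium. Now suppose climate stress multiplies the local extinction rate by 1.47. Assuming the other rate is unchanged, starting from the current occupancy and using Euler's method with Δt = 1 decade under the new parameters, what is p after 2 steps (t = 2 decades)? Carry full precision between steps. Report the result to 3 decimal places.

0.213

Observed p* = 46/180 = 0.25556.
Balance c(h−p*) = e gives e = 0.487×(0.664 − 0.25556) = 0.19891.
Starting from p₀ = 0.25556; update p ← p + (dp/dt)·Δt with the new parameters.
p: 0.25556 → 0.23166  (Δp = -0.02389)
p: 0.23166 → 0.21270  (Δp = -0.01896)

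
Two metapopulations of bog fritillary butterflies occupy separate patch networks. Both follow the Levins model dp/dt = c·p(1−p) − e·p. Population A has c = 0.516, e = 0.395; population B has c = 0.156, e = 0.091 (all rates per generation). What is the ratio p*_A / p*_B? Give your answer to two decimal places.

0.56

A: p*_A = 1 − 0.395/0.516 = 0.2345.
B: p*_B = 1 − 0.091/0.156 = 0.4167.
p*_A / p*_B = 0.2345/0.4167 = 0.5628.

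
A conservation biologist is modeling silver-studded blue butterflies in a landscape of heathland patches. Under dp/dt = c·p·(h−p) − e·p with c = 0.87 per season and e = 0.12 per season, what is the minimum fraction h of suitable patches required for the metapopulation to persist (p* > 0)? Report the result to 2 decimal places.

0.14

p* = h − e/c is positive only when h > e/c.
h_min = e/c = 0.12/0.87 = 0.1379.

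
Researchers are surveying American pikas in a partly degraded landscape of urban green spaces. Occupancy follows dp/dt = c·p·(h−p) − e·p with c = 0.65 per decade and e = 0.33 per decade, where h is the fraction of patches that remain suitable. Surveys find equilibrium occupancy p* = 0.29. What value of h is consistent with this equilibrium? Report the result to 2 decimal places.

0.80

At equilibrium c(h−p*) = e, so h = p* + e/c.
h = 0.29 + 0.33/0.65 = 0.29 + 0.5077 = 0.7977.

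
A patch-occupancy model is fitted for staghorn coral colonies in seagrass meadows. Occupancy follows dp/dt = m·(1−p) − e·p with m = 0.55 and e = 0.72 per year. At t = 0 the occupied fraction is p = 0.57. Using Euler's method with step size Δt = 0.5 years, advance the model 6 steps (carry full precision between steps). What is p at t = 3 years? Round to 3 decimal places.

Update rule: p ← p + [m·(1−p) − e·p]·Δt with Δt = 0.5.
  1  |  dp/dt·Δt = -0.086950  |  p_1 = 0.483050
  2  |  dp/dt·Δt = -0.031737  |  p_2 = 0.451313
  3  |  dp/dt·Δt = -0.011584  |  p_3 = 0.439729
  4  |  dp/dt·Δt = -0.004228  |  p_4 = 0.435501
  5  |  dp/dt·Δt = -0.001543  |  p_5 = 0.433958
  6  |  dp/dt·Δt = -0.000563  |  p_6 = 0.433395

0.433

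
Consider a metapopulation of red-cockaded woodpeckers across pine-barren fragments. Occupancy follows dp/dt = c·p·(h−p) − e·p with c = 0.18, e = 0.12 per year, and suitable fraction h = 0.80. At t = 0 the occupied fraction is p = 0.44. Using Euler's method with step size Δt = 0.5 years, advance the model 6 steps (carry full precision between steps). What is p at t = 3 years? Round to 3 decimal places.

Update rule: p ← p + [c·p·(h−p) − e·p]·Δt with Δt = 0.5.
  1  |  dp/dt·Δt = -0.012144  |  p_1 = 0.427856
  2  |  dp/dt·Δt = -0.011341  |  p_2 = 0.416515
  3  |  dp/dt·Δt = -0.010615  |  p_3 = 0.405899
  4  |  dp/dt·Δt = -0.009957  |  p_4 = 0.395942
  5  |  dp/dt·Δt = -0.009358  |  p_5 = 0.386584
  6  |  dp/dt·Δt = -0.008811  |  p_6 = 0.377773

0.378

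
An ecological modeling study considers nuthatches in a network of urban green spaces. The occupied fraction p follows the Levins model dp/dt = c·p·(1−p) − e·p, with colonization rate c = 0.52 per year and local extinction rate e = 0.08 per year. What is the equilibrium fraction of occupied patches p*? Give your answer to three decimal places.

0.846

At equilibrium, colonization balances extinction: c·p*·(1−p*) = e·p*.
So p* = 1 − e/c = 1 − 0.08/0.52 = 1 − 0.1538 = 0.8462.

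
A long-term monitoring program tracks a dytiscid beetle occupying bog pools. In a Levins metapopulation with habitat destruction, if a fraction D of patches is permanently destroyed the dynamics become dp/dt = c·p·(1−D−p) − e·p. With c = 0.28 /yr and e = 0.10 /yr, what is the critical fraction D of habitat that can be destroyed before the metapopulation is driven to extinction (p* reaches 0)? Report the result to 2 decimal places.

The nontrivial equilibrium is p* = (1−D) − e/c; extinction occurs when this hits zero.
So D_crit = 1 − e/c = 1 − 0.10/0.28 = 1 − 0.3571 = 0.6429.
This equals the undisturbed p*, a classic result of Lande's extension.

0.64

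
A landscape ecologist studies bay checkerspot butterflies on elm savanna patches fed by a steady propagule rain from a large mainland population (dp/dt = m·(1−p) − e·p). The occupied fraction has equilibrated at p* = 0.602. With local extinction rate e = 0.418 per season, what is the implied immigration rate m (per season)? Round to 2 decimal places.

0.63

At equilibrium m(1−p*) = e·p*, so m = e·p*/(1−p*).
m = 0.418 × 0.602 / 0.3980 = 0.2516/0.3980 = 0.6323.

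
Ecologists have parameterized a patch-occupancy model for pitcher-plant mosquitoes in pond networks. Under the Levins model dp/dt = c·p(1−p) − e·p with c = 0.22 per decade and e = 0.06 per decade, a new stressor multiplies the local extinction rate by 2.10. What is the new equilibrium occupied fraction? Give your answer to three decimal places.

Before: p* = 1 − 0.06/0.22 = 0.7273.
After the change, c = 0.22, e = 0.126, so p* = 1 − 0.126/0.22 = 0.4273.

0.427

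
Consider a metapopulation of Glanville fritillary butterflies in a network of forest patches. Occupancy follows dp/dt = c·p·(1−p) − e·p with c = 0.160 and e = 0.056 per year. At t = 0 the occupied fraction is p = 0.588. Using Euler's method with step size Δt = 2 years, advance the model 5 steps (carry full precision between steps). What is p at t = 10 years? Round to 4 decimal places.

Update rule: p ← p + [c·p·(1−p) − e·p]·Δt with Δt = 2.
t = 2: p = 0.58800 + (+0.01167) = 0.59967
t = 4: p = 0.59967 + (+0.00966) = 0.60932
t = 6: p = 0.60932 + (+0.00793) = 0.61726
t = 8: p = 0.61726 + (+0.00647) = 0.62372
t = 10: p = 0.62372 + (+0.00524) = 0.62897

0.6290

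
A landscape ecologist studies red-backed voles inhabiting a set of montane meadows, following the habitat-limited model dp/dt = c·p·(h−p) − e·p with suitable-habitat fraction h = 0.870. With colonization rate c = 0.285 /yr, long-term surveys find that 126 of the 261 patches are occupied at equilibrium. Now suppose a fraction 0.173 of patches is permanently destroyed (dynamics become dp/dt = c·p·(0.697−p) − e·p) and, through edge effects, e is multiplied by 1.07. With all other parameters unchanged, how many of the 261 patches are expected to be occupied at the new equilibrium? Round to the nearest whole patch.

Observed p* = 126/261 = 0.48276.
Balance c(h−p*) = e gives e = 0.285×(0.87 − 0.48276) = 0.11036.
New p* = 0.697 − e/c = 0.697 − 0.11809/0.28500 = 0.28265.
Expected occupied = 261 × 0.28265 = 73.77 ≈ 74.

74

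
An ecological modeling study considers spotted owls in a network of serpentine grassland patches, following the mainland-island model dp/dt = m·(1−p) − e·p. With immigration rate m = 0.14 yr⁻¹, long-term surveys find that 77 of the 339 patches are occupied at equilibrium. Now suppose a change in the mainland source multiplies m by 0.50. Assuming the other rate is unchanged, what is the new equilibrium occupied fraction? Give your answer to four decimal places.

0.1281

Observed p* = 77/339 = 0.22714.
Balance m(1−p*) = e·p* gives e = m(1−p*)/p* = 0.14×0.77286/0.22714 = 0.47636.
New p* = m/(m+e) = 0.07000/(0.07000+0.47636) = 0.12812.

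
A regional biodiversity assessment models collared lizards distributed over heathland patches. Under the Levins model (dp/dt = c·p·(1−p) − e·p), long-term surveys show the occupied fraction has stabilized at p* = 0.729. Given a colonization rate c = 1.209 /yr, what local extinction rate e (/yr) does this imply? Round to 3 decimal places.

At equilibrium c(1−p*) = e.
e = 1.209 × (1 − 0.729) = 1.209 × 0.2710 = 0.3276.

0.328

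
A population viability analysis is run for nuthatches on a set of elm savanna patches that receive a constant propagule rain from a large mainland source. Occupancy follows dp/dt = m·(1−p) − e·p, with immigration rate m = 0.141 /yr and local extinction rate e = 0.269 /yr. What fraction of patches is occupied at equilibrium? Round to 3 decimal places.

0.344

Setting dp/dt = 0: m − m·p* = e·p*, so m = (m+e)·p*.
p* = m/(m+e) = 0.141/(0.141+0.269) = 0.141/0.4100 = 0.3439.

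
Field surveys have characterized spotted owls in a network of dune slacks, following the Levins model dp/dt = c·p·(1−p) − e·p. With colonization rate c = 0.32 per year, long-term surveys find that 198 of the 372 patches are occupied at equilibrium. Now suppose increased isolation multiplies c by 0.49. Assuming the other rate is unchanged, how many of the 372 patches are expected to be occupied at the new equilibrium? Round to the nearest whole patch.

17

Observed p* = 198/372 = 0.53226.
Balance c(1−p*) = e gives e = 0.32×(1 − 0.53226) = 0.14968.
New p* = 1 − e/c = 1 − 0.14968/0.15680 = 0.04541.
Expected occupied = 372 × 0.04541 = 16.89 ≈ 17.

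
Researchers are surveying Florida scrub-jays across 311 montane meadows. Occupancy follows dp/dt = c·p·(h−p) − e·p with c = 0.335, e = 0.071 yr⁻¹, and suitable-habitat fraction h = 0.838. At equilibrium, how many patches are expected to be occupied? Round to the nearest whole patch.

p* = h − e/c = 0.838 − 0.2119 = 0.6261.
Expected occupied patches = N × p* = 311 × 0.6261 = 194.70 ≈ 195.

195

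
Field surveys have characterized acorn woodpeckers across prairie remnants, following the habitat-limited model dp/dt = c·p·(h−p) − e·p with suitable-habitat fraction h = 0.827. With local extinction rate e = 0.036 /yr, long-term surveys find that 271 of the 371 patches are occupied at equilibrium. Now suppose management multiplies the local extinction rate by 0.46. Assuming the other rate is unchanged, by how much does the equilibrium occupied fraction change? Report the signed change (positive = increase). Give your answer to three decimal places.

Observed p* = 271/371 = 0.73046.
Balance c(h−p*) = e gives c = e/(0.827 − 0.73046) = 0.036/0.09654 = 0.37290.
New p* = 0.827 − e/c = 0.827 − 0.01656/0.37290 = 0.78259.
Δp* = 0.78259 − 0.73046 = +0.05213.

0.052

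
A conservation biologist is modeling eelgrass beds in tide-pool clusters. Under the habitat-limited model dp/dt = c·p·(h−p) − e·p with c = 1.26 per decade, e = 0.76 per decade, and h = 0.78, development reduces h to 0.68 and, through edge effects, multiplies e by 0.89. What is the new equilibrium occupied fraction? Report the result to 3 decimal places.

0.143

Before: p* = h − e/c = 0.78 − 0.76/1.26 = 0.78 − 0.6032 = 0.1768.
After: c = 1.26, e = 0.6764, h = 0.68; p* = 0.68 − 0.6764/1.26 = 0.1432.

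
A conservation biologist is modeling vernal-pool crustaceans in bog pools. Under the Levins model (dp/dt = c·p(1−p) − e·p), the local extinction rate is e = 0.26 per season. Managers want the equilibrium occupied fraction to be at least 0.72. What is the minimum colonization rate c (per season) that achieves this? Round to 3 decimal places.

p* = 1 − e/c ≥ 0.72 requires e/c ≤ 0.2800, i.e. c ≥ e/0.2800.
c_min = 0.26/0.2800 = 0.9286.

0.929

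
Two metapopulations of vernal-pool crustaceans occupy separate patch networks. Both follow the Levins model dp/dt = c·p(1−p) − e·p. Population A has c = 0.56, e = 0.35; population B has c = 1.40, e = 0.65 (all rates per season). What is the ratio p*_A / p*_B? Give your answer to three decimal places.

A: p*_A = 1 − 0.35/0.56 = 0.3750.
B: p*_B = 1 − 0.65/1.40 = 0.5357.
p*_A / p*_B = 0.3750/0.5357 = 0.7000.

0.700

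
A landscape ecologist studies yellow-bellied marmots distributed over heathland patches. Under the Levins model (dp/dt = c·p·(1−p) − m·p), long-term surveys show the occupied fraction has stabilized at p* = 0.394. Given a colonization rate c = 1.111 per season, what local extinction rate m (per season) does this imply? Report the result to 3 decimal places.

0.673

At equilibrium c(1−p*) = m.
m = 1.111 × (1 − 0.394) = 1.111 × 0.6060 = 0.6733.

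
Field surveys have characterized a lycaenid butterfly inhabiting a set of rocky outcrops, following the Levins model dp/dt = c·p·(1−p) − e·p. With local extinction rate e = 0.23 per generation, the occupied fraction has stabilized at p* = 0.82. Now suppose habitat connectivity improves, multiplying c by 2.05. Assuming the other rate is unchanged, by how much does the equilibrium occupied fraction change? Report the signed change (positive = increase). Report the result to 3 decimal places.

Balance c(1−p*) = e gives c = e/(1 − 0.82000) = 0.23/0.18000 = 1.27778.
New p* = 1 − e/c = 1 − 0.23000/2.61945 = 0.91220.
Δp* = 0.91220 − 0.82000 = +0.09220.

0.092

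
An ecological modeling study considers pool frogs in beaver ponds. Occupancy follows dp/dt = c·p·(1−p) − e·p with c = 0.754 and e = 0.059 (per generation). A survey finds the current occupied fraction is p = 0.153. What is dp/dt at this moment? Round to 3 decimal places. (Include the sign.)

Colonization term: c·p·(1−p) = 0.754×0.153×0.8470 = 0.09771.
Extinction term: e·p = 0.00903.
dp/dt = 0.09771 − 0.00903 = 0.08868.

0.089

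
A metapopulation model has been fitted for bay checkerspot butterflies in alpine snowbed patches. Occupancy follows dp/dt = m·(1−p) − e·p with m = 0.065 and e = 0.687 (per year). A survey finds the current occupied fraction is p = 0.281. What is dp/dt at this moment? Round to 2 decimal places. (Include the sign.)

Colonization term: m·(1−p) = 0.065×0.7190 = 0.04673.
Extinction term: e·p = 0.19305.
dp/dt = 0.04673 − 0.19305 = -0.14631.

-0.15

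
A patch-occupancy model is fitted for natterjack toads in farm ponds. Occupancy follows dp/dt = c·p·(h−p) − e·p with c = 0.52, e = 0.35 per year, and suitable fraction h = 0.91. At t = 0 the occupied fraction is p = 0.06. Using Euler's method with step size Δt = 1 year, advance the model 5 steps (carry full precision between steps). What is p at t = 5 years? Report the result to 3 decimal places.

Update rule: p ← p + [c·p·(h−p) − e·p]·Δt with Δt = 1.
step 1: Δp = +0.00552, p = 0.06552
step 2: Δp = +0.00584, p = 0.07136
step 3: Δp = +0.00614, p = 0.07750
step 4: Δp = +0.00642, p = 0.08393
step 5: Δp = +0.00668, p = 0.09061

0.091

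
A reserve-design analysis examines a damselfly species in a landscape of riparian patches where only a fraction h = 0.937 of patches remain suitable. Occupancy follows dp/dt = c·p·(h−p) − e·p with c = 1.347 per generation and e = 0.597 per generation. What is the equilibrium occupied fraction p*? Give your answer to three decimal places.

0.494

Setting dp/dt = 0 and dividing by p* gives c·(h−p*) = e.
So p* = h − e/c = 0.937 − 0.597/1.347 = 0.937 − 0.4432 = 0.4938.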